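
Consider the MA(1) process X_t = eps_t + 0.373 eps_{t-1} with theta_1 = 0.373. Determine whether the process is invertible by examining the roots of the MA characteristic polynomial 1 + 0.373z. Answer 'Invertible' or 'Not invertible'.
\text{Invertible}

The MA(q) characteristic polynomial is P(z) = 1 + 0.373z.
Invertibility requires all roots to lie outside the unit circle, i.e. |z| > 1 for every root.
This is linear in z: 1 + (0.373) z = 0  =>  z = -1/(0.373) = -2.680965,  |z| = 2.680965.
Moduli of all roots: 2.6810.
All moduli strictly greater than 1? Yes.
Verdict: Invertible.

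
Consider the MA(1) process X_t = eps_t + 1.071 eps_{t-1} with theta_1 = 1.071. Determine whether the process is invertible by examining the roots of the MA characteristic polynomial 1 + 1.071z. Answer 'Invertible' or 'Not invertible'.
\text{Not invertible}

The MA(q) characteristic polynomial is P(z) = 1 + 1.071z.
Invertibility requires all roots to lie outside the unit circle, i.e. |z| > 1 for every root.
This is linear in z: 1 + (1.071) z = 0  =>  z = -1/(1.071) = -0.933707,  |z| = 0.933707.
Moduli of all roots: 0.9337.
All moduli strictly greater than 1? No.
Verdict: Not invertible.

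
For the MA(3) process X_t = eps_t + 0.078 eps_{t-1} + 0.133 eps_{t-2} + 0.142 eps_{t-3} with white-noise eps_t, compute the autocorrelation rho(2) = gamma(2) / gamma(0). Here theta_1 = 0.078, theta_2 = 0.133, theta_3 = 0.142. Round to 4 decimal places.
\rho(2) = 0.1380

For an MA(q) process with theta_0 = 1, the autocovariance is
  gamma(k) = sigma^2 * sum_{i=0..q-k} theta_i * theta_{i+k},
and rho(k) = gamma(k) / gamma(0). Sigma^2 cancels.
  numerator   = (1)*(0.133) + (0.078)*(0.142) = 0.144076.
  denominator = (1)^2 + (0.078)^2 + (0.133)^2 + (0.142)^2 = 1.043937.
  rho(2) = 0.144076 / 1.043937 = 0.1380.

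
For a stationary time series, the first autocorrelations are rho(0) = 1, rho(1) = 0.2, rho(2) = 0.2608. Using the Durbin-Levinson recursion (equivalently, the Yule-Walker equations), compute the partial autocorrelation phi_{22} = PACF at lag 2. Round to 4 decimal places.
\phi_{22} = 0.2300

The PACF at lag k is phi_{kk}, the last component of the solution
to the Yule-Walker system G_k phi = r_k where
  (G_k)_{ij} = rho(|i - j|), (r_k)_i = rho(i), i,j = 1..k.
Equivalently, Durbin-Levinson gives phi_{kk} iteratively:
  phi_{11} = rho(1)
  phi_{kk} = [rho(k) - sum_{j=1..k-1} phi_{k-1,j} rho(k-j)]
            / [1 - sum_{j=1..k-1} phi_{k-1,j} rho(j)],
  phi_{k,j} = phi_{k-1,j} - phi_{kk} phi_{k-1,k-j},  j = 1..k-1.
Step k = 1:
  phi_11 = rho(1) = 0.2.
Step k = 2:
  phi_22 = [rho(2) - phi_11 rho(1)] / [1 - phi_11 rho(1)] = [0.2608 - (0.2)(0.2)] / [1 - (0.2)(0.2)]
         = 0.2208 / 0.96 = 0.23.
Therefore phi_{22} = 0.2300.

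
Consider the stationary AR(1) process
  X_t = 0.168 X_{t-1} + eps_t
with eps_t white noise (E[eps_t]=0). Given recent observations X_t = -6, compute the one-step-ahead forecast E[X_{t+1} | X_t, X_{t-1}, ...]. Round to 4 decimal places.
E[X_{t+1} \mid \mathcal F_t] = -1.0080

For an AR(p) model X_t = c + sum_i phi_i X_{t-i} + eps_t, the
one-step-ahead conditional mean is
  E[X_{t+1} | X_t, ...] = c + sum_i phi_i X_{t+1-i}.
Substitute known values:
  E[X_{t+1} | ...] = (0.168) * (-6)
                   = -1.0080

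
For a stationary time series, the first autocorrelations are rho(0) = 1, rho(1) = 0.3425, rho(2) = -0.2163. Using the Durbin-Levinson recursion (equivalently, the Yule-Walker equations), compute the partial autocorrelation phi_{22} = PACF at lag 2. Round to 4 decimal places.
\phi_{22} = -0.3779

The PACF at lag k is phi_{kk}, the last component of the solution
to the Yule-Walker system G_k phi = r_k where
  (G_k)_{ij} = rho(|i - j|), (r_k)_i = rho(i), i,j = 1..k.
Equivalently, Durbin-Levinson gives phi_{kk} iteratively:
  phi_{11} = rho(1)
  phi_{kk} = [rho(k) - sum_{j=1..k-1} phi_{k-1,j} rho(k-j)]
            / [1 - sum_{j=1..k-1} phi_{k-1,j} rho(j)],
  phi_{k,j} = phi_{k-1,j} - phi_{kk} phi_{k-1,k-j},  j = 1..k-1.
Step k = 1:
  phi_11 = rho(1) = 0.3425.
Step k = 2:
  phi_22 = [rho(2) - phi_11 rho(1)] / [1 - phi_11 rho(1)] = [-0.2163 - (0.3425)(0.3425)] / [1 - (0.3425)(0.3425)]
         = -0.33360625 / 0.88269375 = -0.3779.
Therefore phi_{22} = -0.3779.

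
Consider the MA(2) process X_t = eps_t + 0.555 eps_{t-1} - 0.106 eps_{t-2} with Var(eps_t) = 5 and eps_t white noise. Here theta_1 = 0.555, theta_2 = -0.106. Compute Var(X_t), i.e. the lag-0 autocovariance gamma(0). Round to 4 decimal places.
\gamma(0) = 6.5963

For an MA(q) process X_t = eps_t + sum_i theta_i eps_{t-i} with
Var(eps_t) = sigma^2, the variance is
  gamma(0) = sigma^2 * (1 + sum_i theta_i^2).
  sum_i theta_i^2 = (0.555)^2 + (-0.106)^2 = 0.308025 + 0.011236 = 0.319261.
  gamma(0) = 5 * (1 + 0.319261) = 5 * 1.319261 = 6.596305, which rounds to 6.5963.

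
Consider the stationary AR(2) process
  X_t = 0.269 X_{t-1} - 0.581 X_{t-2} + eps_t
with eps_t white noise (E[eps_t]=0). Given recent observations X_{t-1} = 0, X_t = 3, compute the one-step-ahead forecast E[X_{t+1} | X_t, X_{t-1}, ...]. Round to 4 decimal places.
E[X_{t+1} \mid \mathcal F_t] = 0.8070

For an AR(p) model X_t = c + sum_i phi_i X_{t-i} + eps_t, the
one-step-ahead conditional mean is
  E[X_{t+1} | X_t, ...] = c + sum_i phi_i X_{t+1-i}.
Substitute known values:
  E[X_{t+1} | ...] = (0.269) * (3) + (-0.581) * (0)
                   = 0.8070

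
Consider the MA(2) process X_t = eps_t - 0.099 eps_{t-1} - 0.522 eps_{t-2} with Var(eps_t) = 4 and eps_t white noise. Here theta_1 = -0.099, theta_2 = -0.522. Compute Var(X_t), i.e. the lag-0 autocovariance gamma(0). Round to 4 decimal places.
\gamma(0) = 5.1291

For an MA(q) process X_t = eps_t + sum_i theta_i eps_{t-i} with
Var(eps_t) = sigma^2, the variance is
  gamma(0) = sigma^2 * (1 + sum_i theta_i^2).
  sum_i theta_i^2 = (-0.099)^2 + (-0.522)^2 = 0.009801 + 0.272484 = 0.282285.
  gamma(0) = 4 * (1 + 0.282285) = 4 * 1.282285 = 5.12914, which rounds to 5.1291.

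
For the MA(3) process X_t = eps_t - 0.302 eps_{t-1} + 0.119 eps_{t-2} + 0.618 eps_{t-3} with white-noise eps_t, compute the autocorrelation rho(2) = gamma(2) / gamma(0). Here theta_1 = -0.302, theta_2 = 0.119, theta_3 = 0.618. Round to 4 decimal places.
\rho(2) = -0.0455

For an MA(q) process with theta_0 = 1, the autocovariance is
  gamma(k) = sigma^2 * sum_{i=0..q-k} theta_i * theta_{i+k},
and rho(k) = gamma(k) / gamma(0). Sigma^2 cancels.
  numerator   = (1)*(0.119) + (-0.302)*(0.618) = -0.067636.
  denominator = (1)^2 + (-0.302)^2 + (0.119)^2 + (0.618)^2 = 1.487289.
  rho(2) = -0.067636 / 1.487289 = -0.0455.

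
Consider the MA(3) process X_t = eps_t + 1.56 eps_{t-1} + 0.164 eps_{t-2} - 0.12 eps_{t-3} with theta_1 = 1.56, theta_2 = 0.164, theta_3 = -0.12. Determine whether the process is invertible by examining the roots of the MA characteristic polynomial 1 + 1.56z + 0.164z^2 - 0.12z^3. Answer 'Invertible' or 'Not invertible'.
\text{Not invertible}

The MA(q) characteristic polynomial is P(z) = 1 + 1.56z + 0.164z^2 - 0.12z^3.
Invertibility requires all roots to lie outside the unit circle, i.e. |z| > 1 for every root.
Degree 3: look for a simple real root z0 first, then factor out (1 - z/z0) and solve the remaining quadratic.
Testing z0 = -2.5: P(-2.5) = 1 + (1.56)(-2.5) + (0.164)(-2.5)^2 + (-0.12)(-2.5)^3
  = 1 + (-3.9) + (1.025) + (1.875) = 0.  So z_0 = -2.5 is a root, |z_0| = 2.5.
Divide out the factor (1 + 0.4 z) = (1 - z/z0) (since 1/z0 = -0.4):
  P(z) = (1 + 0.4 z)(1 + (1.16) z + (-0.3) z^2)
  [check: z-coef 1.16 - (-0.4) = 1.56; z^2-coef -0.3 - (-0.4)(1.16) = 0.164; z^3-coef -(-0.4)(-0.3) = -0.12.]
Remaining roots from the quadratic factor 1 + (1.16) z + (-0.3) z^2:
  Set 1 + (1.16) z + (-0.3) z^2 = 0, i.e. a z^2 + b z + c = 0 with a = -0.3, b = 1.16, c = 1.
  Discriminant D = b^2 - 4ac = (1.16)^2 - 4*(-0.3)*1 = 1.3456 - (-1.2) = 2.5456.
  D >= 0, so the roots are real: z = (-b +/- sqrt(D)) / (2a) = (-1.16 +/- 1.595494) / (-0.6).
    z_1 = (-1.16 + 1.595494) / (-0.6) = -0.7258,   |z_1| = 0.7258.
    z_2 = (-1.16 - 1.595494) / (-0.6) = 4.5925,   |z_2| = 4.5925.
Moduli of all roots: 2.5000, 0.7258, 4.5925.
All moduli strictly greater than 1? No.
Verdict: Not invertible.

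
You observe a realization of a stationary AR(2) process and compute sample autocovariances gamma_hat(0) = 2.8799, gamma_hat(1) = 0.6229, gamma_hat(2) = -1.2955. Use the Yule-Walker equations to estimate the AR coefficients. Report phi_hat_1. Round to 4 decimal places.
\hat\phi_{1} = 0.3290

The Yule-Walker equations for an AR(p) process read, in matrix form,
  Gamma_p phi = r_p,   with   (Gamma_p)_{ij} = gamma(|i - j|),
                       (r_p)_i = gamma(i),   i,j = 1..p.
Substitute the sample gammas (Toeplitz matrix and right-hand side of size 2):
  Gamma_p = [[2.8799, 0.6229], [0.6229, 2.8799]]
  r_p     = [0.6229, -1.2955]
Written out:
  2.8799 phi_1 + 0.6229 phi_2 = 0.6229
  0.6229 phi_1 + 2.8799 phi_2 = -1.2955
Solve by Cramer's rule:
  det = gamma(0)^2 - gamma(1)^2 = (2.8799)^2 - (0.6229)^2 = 8.29382401 - 0.38800441 = 7.9058196
  phi_hat_1 = [gamma(1) gamma(0) - gamma(1) gamma(2)] / det = [(0.6229)(2.8799) - (0.6229)(-1.2955)] / 7.9058196 = 2.60085666 / 7.9058196 = 0.329
  phi_hat_2 = [gamma(0) gamma(2) - gamma(1)^2] / det = [(2.8799)(-1.2955) - (0.6229)^2] / 7.9058196 = -4.11891486 / 7.9058196 = -0.521
So phi_hat = [0.3290, -0.5210].
Therefore phi_hat_1 = 0.3290.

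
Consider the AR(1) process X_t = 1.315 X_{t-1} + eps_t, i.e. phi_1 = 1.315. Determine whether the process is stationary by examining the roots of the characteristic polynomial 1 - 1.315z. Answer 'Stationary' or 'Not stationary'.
\text{Not stationary}

The AR(p) characteristic polynomial is P(z) = 1 - 1.315z.
Stationarity requires all roots to lie outside the unit circle, i.e. |z| > 1 for every root.
This is linear in z: 1 + (-1.315) z = 0  =>  z = -1/(-1.315) = 0.760456,  |z| = 0.760456.
Moduli of all roots: 0.7605.
All moduli strictly greater than 1? No.
Verdict: Not stationary.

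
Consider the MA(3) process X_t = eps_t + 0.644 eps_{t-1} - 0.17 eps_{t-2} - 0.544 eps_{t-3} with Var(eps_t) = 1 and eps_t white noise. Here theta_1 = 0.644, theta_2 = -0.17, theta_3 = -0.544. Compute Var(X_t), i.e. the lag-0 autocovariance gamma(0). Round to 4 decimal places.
\gamma(0) = 1.7396

For an MA(q) process X_t = eps_t + sum_i theta_i eps_{t-i} with
Var(eps_t) = sigma^2, the variance is
  gamma(0) = sigma^2 * (1 + sum_i theta_i^2).
  sum_i theta_i^2 = (0.644)^2 + (-0.17)^2 + (-0.544)^2 = 0.414736 + 0.0289 + 0.295936 = 0.739572.
  gamma(0) = 1 * (1 + 0.739572) = 1 * 1.739572 = 1.739572, which rounds to 1.7396.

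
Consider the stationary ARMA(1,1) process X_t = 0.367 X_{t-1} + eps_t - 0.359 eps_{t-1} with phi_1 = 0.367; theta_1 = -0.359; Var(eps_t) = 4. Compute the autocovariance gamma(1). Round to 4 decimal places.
\gamma(1) = 0.0321

Multiply the model equation by X_{t-k} and take expectations. With theta_0 = psi_0 = 1 and psi_j the MA(infinity) weights, this gives
  gamma(k) - sum_i phi_i gamma(k-i) = c_k,
  c_k = sigma^2 * sum_{j=k..q} theta_j psi_{j-k}   (c_k = 0 for k > q),
using gamma(-m) = gamma(m).
psi-weights needed (psi_j = theta_j + sum_i phi_i psi_{j-i}):
  psi_1 = theta_1 + phi_1 = -0.359 + (0.367) = 0.008
Right-hand sides:
  c_0 = sigma^2 (1 + theta_1 psi_1) = 4 * (1 + (-0.359)(0.008)) = 4 * 0.997128 = 3.988512
  c_1 = sigma^2 theta_1 = 4 * (-0.359) = -1.436
  c_2 = 0
Equations for k = 0 and k = 1 (AR order 1):
  gamma(0) = phi_1 gamma(1) + c_0
  gamma(1) = phi_1 gamma(0) + c_1
Substituting the second into the first: gamma(0) (1 - phi_1^2) = c_0 + phi_1 c_1, so
  gamma(0) = (c_0 + phi_1 c_1) / (1 - phi_1^2) = (3.988512 + (0.367)(-1.436)) / (1 - (0.367)^2) = 3.4615 / 0.865311 = 4.000296.
  gamma(1) = phi_1 gamma(0) + c_1 = (0.367)(4.000296) + (-1.436) = 0.032109.
Therefore gamma(1) = 0.0321 (to 4 decimal places).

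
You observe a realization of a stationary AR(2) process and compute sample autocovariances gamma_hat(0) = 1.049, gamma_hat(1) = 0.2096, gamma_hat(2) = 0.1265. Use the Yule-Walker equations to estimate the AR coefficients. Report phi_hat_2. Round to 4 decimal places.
\hat\phi_{2} = 0.0840

The Yule-Walker equations for an AR(p) process read, in matrix form,
  Gamma_p phi = r_p,   with   (Gamma_p)_{ij} = gamma(|i - j|),
                       (r_p)_i = gamma(i),   i,j = 1..p.
Substitute the sample gammas (Toeplitz matrix and right-hand side of size 2):
  Gamma_p = [[1.049, 0.2096], [0.2096, 1.049]]
  r_p     = [0.2096, 0.1265]
Written out:
  1.049 phi_1 + 0.2096 phi_2 = 0.2096
  0.2096 phi_1 + 1.049 phi_2 = 0.1265
Solve by Cramer's rule:
  det = gamma(0)^2 - gamma(1)^2 = (1.049)^2 - (0.2096)^2 = 1.100401 - 0.04393216 = 1.05646884
  phi_hat_1 = [gamma(1) gamma(0) - gamma(1) gamma(2)] / det = [(0.2096)(1.049) - (0.2096)(0.1265)] / 1.05646884 = 0.193356 / 1.05646884 = 0.183
  phi_hat_2 = [gamma(0) gamma(2) - gamma(1)^2] / det = [(1.049)(0.1265) - (0.2096)^2] / 1.05646884 = 0.08876634 / 1.05646884 = 0.084
So phi_hat = [0.1830, 0.0840].
Therefore phi_hat_2 = 0.0840.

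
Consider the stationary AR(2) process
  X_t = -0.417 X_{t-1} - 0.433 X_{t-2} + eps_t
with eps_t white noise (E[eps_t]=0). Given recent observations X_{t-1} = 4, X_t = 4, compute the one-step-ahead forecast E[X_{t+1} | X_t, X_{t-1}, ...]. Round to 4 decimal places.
E[X_{t+1} \mid \mathcal F_t] = -3.4000

For an AR(p) model X_t = c + sum_i phi_i X_{t-i} + eps_t, the
one-step-ahead conditional mean is
  E[X_{t+1} | X_t, ...] = c + sum_i phi_i X_{t+1-i}.
Substitute known values:
  E[X_{t+1} | ...] = (-0.417) * (4) + (-0.433) * (4)
                   = -3.4000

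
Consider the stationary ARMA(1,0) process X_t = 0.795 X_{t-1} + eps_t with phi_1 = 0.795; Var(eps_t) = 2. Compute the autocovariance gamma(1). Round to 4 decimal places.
\gamma(1) = 4.3209

Multiply the model equation by X_{t-k} and take expectations. With theta_0 = psi_0 = 1 and psi_j the MA(infinity) weights, this gives
  gamma(k) - sum_i phi_i gamma(k-i) = c_k,
  c_k = sigma^2 * sum_{j=k..q} theta_j psi_{j-k}   (c_k = 0 for k > q),
using gamma(-m) = gamma(m).
Pure AR (q = 0): c_0 = sigma^2 = 2, c_k = 0 for k >= 1.
Equations for k = 0 and k = 1 (AR order 1):
  gamma(0) = phi_1 gamma(1) + c_0
  gamma(1) = phi_1 gamma(0) + c_1
Substituting the second into the first: gamma(0) (1 - phi_1^2) = c_0 + phi_1 c_1, so
  gamma(0) = c_0 / (1 - phi_1^2) = 2 / (1 - (0.795)^2) = 2 / 0.367975 = 5.435152.
  gamma(1) = phi_1 gamma(0) = (0.795)(5.435152) = 4.320946.
Therefore gamma(1) = 4.3209 (to 4 decimal places).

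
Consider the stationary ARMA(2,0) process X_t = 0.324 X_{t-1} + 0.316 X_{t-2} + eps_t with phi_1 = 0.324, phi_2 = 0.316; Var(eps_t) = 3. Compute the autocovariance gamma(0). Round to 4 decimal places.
\gamma(0) = 4.2969

Multiply the model equation by X_{t-k} and take expectations. With theta_0 = psi_0 = 1 and psi_j the MA(infinity) weights, this gives
  gamma(k) - sum_i phi_i gamma(k-i) = c_k,
  c_k = sigma^2 * sum_{j=k..q} theta_j psi_{j-k}   (c_k = 0 for k > q),
using gamma(-m) = gamma(m).
Pure AR (q = 0): c_0 = sigma^2 = 3, c_k = 0 for k >= 1.
Equations for k = 0, 1, 2 (AR order 2, c_2 = 0):
  (E0) gamma(0) = phi_1 gamma(1) + phi_2 gamma(2) + c_0
  (E1) gamma(1) = phi_1 gamma(0) + phi_2 gamma(1) + c_1
  (E2) gamma(2) = phi_1 gamma(1) + phi_2 gamma(0)
From (E1): gamma(1) = A gamma(0) + B with
  A = phi_1 / (1 - phi_2) = 0.324 / 0.684 = 0.473684,   B = c_1 / (1 - phi_2) = 0 / 0.684 = 0.
Insert (E2) into (E0): gamma(0) (1 - phi_2^2) = phi_1 (1 + phi_2) gamma(1) + c_0.
  phi_1 (1 + phi_2) = (0.324)(1.316) = 0.426384,   1 - phi_2^2 = 0.900144.
Replace gamma(1) by A gamma(0) + B and collect gamma(0):
  gamma(0) [0.900144 - (0.426384)(0.473684)] = c_0 = 3
  gamma(0) * 0.698173 = 3
  gamma(0) = 3 / 0.698173 = 4.296932.
Therefore gamma(0) = 4.2969 (to 4 decimal places).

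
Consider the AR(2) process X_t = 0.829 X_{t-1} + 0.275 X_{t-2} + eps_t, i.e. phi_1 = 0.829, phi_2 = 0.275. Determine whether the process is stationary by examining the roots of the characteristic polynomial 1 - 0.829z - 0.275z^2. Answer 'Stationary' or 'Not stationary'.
\text{Not stationary}

The AR(p) characteristic polynomial is P(z) = 1 - 0.829z - 0.275z^2.
Stationarity requires all roots to lie outside the unit circle, i.e. |z| > 1 for every root.
Set 1 + (-0.829) z + (-0.275) z^2 = 0, i.e. a z^2 + b z + c = 0 with a = -0.275, b = -0.829, c = 1.
Discriminant D = b^2 - 4ac = (-0.829)^2 - 4*(-0.275)*1 = 0.687241 - (-1.1) = 1.787241.
D >= 0, so the roots are real: z = (-b +/- sqrt(D)) / (2a) = (0.829 +/- 1.336877) / (-0.55).
  z_1 = (0.829 + 1.336877) / (-0.55) = -3.938,   |z_1| = 3.938.
  z_2 = (0.829 - 1.336877) / (-0.55) = 0.9234,   |z_2| = 0.9234.
Moduli of all roots: 3.9380, 0.9234.
All moduli strictly greater than 1? No.
Verdict: Not stationary.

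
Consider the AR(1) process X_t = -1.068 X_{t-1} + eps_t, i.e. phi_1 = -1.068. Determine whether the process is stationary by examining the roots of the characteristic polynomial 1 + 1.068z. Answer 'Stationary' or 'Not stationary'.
\text{Not stationary}

The AR(p) characteristic polynomial is P(z) = 1 + 1.068z.
Stationarity requires all roots to lie outside the unit circle, i.e. |z| > 1 for every root.
This is linear in z: 1 + (1.068) z = 0  =>  z = -1/(1.068) = -0.93633,  |z| = 0.93633.
Moduli of all roots: 0.9363.
All moduli strictly greater than 1? No.
Verdict: Not stationary.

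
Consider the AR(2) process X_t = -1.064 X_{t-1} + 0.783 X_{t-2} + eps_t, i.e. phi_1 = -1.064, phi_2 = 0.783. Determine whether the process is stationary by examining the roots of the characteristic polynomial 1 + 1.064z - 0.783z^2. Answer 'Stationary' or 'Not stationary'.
\text{Not stationary}

The AR(p) characteristic polynomial is P(z) = 1 + 1.064z - 0.783z^2.
Stationarity requires all roots to lie outside the unit circle, i.e. |z| > 1 for every root.
Set 1 + (1.064) z + (-0.783) z^2 = 0, i.e. a z^2 + b z + c = 0 with a = -0.783, b = 1.064, c = 1.
Discriminant D = b^2 - 4ac = (1.064)^2 - 4*(-0.783)*1 = 1.132096 - (-3.132) = 4.264096.
D >= 0, so the roots are real: z = (-b +/- sqrt(D)) / (2a) = (-1.064 +/- 2.064969) / (-1.566).
  z_1 = (-1.064 + 2.064969) / (-1.566) = -0.6392,   |z_1| = 0.6392.
  z_2 = (-1.064 - 2.064969) / (-1.566) = 1.9981,   |z_2| = 1.9981.
Moduli of all roots: 0.6392, 1.9981.
All moduli strictly greater than 1? No.
Verdict: Not stationary.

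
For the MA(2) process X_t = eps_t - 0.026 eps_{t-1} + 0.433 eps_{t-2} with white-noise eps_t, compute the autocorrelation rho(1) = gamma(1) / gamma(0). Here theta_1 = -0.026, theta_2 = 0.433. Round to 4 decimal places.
\rho(1) = -0.0314

For an MA(q) process with theta_0 = 1, the autocovariance is
  gamma(k) = sigma^2 * sum_{i=0..q-k} theta_i * theta_{i+k},
and rho(k) = gamma(k) / gamma(0). Sigma^2 cancels.
  numerator   = (1)*(-0.026) + (-0.026)*(0.433) = -0.037258.
  denominator = (1)^2 + (-0.026)^2 + (0.433)^2 = 1.188165.
  rho(1) = -0.037258 / 1.188165 = -0.0314.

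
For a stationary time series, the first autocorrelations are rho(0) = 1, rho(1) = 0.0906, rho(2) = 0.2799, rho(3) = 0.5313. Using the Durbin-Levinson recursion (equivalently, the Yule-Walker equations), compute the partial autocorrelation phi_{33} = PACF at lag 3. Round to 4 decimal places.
\phi_{33} = 0.5320

The PACF at lag k is phi_{kk}, the last component of the solution
to the Yule-Walker system G_k phi = r_k where
  (G_k)_{ij} = rho(|i - j|), (r_k)_i = rho(i), i,j = 1..k.
Equivalently, Durbin-Levinson gives phi_{kk} iteratively:
  phi_{11} = rho(1)
  phi_{kk} = [rho(k) - sum_{j=1..k-1} phi_{k-1,j} rho(k-j)]
            / [1 - sum_{j=1..k-1} phi_{k-1,j} rho(j)],
  phi_{k,j} = phi_{k-1,j} - phi_{kk} phi_{k-1,k-j},  j = 1..k-1.
Step k = 1:
  phi_11 = rho(1) = 0.0906.
Step k = 2:
  phi_22 = [rho(2) - phi_11 rho(1)] / [1 - phi_11 rho(1)] = [0.2799 - (0.0906)(0.0906)] / [1 - (0.0906)(0.0906)]
         = 0.27169164 / 0.99179164 = 0.27394.
  Update: phi_21 = phi_11 - phi_22 phi_11 = 0.0906 - (0.27394)(0.0906) = 0.065781.
Step k = 3:
  phi_33 = [rho(3) - phi_21 rho(2) - phi_22 rho(1)] / [1 - phi_21 rho(1) - phi_22 rho(2)]
    numerator   = 0.5313 - (0.065781)(0.2799) - (0.27394)(0.0906) = 0.48806891
    denominator = 1 - (0.065781)(0.0906) - (0.27394)(0.2799) = 0.91736437
  phi_33 = 0.48806891 / 0.91736437 = 0.532.
Therefore phi_{33} = 0.5320.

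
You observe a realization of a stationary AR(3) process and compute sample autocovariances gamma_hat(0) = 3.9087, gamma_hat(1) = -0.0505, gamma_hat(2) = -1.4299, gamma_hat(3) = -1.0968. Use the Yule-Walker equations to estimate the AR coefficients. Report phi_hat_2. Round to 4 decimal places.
\hat\phi_{2} = -0.3720

The Yule-Walker equations for an AR(p) process read, in matrix form,
  Gamma_p phi = r_p,   with   (Gamma_p)_{ij} = gamma(|i - j|),
                       (r_p)_i = gamma(i),   i,j = 1..p.
Substitute the sample gammas (Toeplitz matrix and right-hand side of size 3):
  Gamma_p = [[3.9087, -0.0505, -1.4299], [-0.0505, 3.9087, -0.0505], [-1.4299, -0.0505, 3.9087]]
  r_p     = [-0.0505, -1.4299, -1.0968]
Written out (R1..R3):
  (R1) 3.9087 phi_1 - 0.0505 phi_2 - 1.4299 phi_3 = -0.0505
  (R2) -0.0505 phi_1 + 3.9087 phi_2 - 0.0505 phi_3 = -1.4299
  (R3) -1.4299 phi_1 - 0.0505 phi_2 + 3.9087 phi_3 = -1.0968
Gaussian elimination:
  R2 <- R2 - (-0.0505/3.9087) R1 = R2 - (-0.01292) R1:  3.908048 phi_2 - 0.068974 phi_3 = -1.430552
  R3 <- R3 - (-1.4299/3.9087) R1 = R3 - (-0.365825) R1:  -0.068974 phi_2 + 3.385607 phi_3 = -1.115274
  R3 <- R3 - (-0.068974/3.908048) R2 = R3 - (-0.017649) R2:  3.38439 phi_3 = -1.140522
Back-substitution:
  phi_hat_3 = -1.140522 / 3.38439 = -0.336995
  phi_hat_2 = (-1.430552 - (-0.068974)(-0.336995)) / 3.908048 = -0.372001
  phi_hat_1 = (-0.0505 - (-0.0505)(-0.372001) - (-1.4299)(-0.336995)) / 3.9087 = -0.141007
So phi_hat = [-0.1410, -0.3720, -0.3370].
Therefore phi_hat_2 = -0.3720.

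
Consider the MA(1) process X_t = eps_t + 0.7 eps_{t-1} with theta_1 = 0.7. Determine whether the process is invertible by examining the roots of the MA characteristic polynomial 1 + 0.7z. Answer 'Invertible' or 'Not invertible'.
\text{Invertible}

The MA(q) characteristic polynomial is P(z) = 1 + 0.7z.
Invertibility requires all roots to lie outside the unit circle, i.e. |z| > 1 for every root.
This is linear in z: 1 + (0.7) z = 0  =>  z = -1/(0.7) = -1.428571,  |z| = 1.428571.
Moduli of all roots: 1.4286.
All moduli strictly greater than 1? Yes.
Verdict: Invertible.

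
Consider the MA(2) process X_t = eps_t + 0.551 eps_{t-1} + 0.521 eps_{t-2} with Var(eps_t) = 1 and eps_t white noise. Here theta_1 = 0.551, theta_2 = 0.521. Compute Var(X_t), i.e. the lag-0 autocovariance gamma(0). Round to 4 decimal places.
\gamma(0) = 1.5750

For an MA(q) process X_t = eps_t + sum_i theta_i eps_{t-i} with
Var(eps_t) = sigma^2, the variance is
  gamma(0) = sigma^2 * (1 + sum_i theta_i^2).
  sum_i theta_i^2 = (0.551)^2 + (0.521)^2 = 0.303601 + 0.271441 = 0.575042.
  gamma(0) = 1 * (1 + 0.575042) = 1 * 1.575042 = 1.575042, which rounds to 1.5750.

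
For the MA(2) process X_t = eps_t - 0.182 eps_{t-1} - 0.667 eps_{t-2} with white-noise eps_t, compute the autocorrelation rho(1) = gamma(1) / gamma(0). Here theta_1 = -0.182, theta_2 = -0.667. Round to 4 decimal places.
\rho(1) = -0.0410

For an MA(q) process with theta_0 = 1, the autocovariance is
  gamma(k) = sigma^2 * sum_{i=0..q-k} theta_i * theta_{i+k},
and rho(k) = gamma(k) / gamma(0). Sigma^2 cancels.
  numerator   = (1)*(-0.182) + (-0.182)*(-0.667) = -0.060606.
  denominator = (1)^2 + (-0.182)^2 + (-0.667)^2 = 1.478013.
  rho(1) = -0.060606 / 1.478013 = -0.0410.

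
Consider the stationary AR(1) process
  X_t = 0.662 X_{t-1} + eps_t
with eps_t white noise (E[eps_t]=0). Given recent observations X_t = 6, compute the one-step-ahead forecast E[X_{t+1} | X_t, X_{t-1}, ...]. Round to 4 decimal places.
E[X_{t+1} \mid \mathcal F_t] = 3.9720

For an AR(p) model X_t = c + sum_i phi_i X_{t-i} + eps_t, the
one-step-ahead conditional mean is
  E[X_{t+1} | X_t, ...] = c + sum_i phi_i X_{t+1-i}.
Substitute known values:
  E[X_{t+1} | ...] = (0.662) * (6)
                   = 3.9720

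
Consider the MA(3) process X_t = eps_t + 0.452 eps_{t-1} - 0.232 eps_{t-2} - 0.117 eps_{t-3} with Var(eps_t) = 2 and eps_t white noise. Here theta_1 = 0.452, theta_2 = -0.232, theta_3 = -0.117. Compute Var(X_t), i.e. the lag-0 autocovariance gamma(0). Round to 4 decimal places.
\gamma(0) = 2.5436

For an MA(q) process X_t = eps_t + sum_i theta_i eps_{t-i} with
Var(eps_t) = sigma^2, the variance is
  gamma(0) = sigma^2 * (1 + sum_i theta_i^2).
  sum_i theta_i^2 = (0.452)^2 + (-0.232)^2 + (-0.117)^2 = 0.204304 + 0.053824 + 0.013689 = 0.271817.
  gamma(0) = 2 * (1 + 0.271817) = 2 * 1.271817 = 2.543634, which rounds to 2.5436.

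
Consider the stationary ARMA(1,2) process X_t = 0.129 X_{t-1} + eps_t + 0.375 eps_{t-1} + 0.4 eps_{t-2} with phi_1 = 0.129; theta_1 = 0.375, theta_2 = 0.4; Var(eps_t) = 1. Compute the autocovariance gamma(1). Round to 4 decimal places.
\gamma(1) = 0.7667

Multiply the model equation by X_{t-k} and take expectations. With theta_0 = psi_0 = 1 and psi_j the MA(infinity) weights, this gives
  gamma(k) - sum_i phi_i gamma(k-i) = c_k,
  c_k = sigma^2 * sum_{j=k..q} theta_j psi_{j-k}   (c_k = 0 for k > q),
using gamma(-m) = gamma(m).
psi-weights needed (psi_j = theta_j + sum_i phi_i psi_{j-i}):
  psi_1 = theta_1 + phi_1 = 0.375 + (0.129) = 0.504
  psi_2 = theta_2 + phi_1 psi_1 = 0.4 + (0.129)(0.504) = 0.465016
Right-hand sides:
  c_0 = sigma^2 (1 + theta_1 psi_1 + theta_2 psi_2) = 1 * (1 + (0.375)(0.504) + (0.4)(0.465016)) = 1 * 1.375006 = 1.375006
  c_1 = sigma^2 (theta_1 + theta_2 psi_1) = 1 * (0.375 + (0.4)(0.504)) = 0.5766
  c_2 = sigma^2 theta_2 = 1 * (0.4) = 0.4
Equations for k = 0 and k = 1 (AR order 1):
  gamma(0) = phi_1 gamma(1) + c_0
  gamma(1) = phi_1 gamma(0) + c_1
Substituting the second into the first: gamma(0) (1 - phi_1^2) = c_0 + phi_1 c_1, so
  gamma(0) = (c_0 + phi_1 c_1) / (1 - phi_1^2) = (1.375006 + (0.129)(0.5766)) / (1 - (0.129)^2) = 1.449388 / 0.983359 = 1.473915.
  gamma(1) = phi_1 gamma(0) + c_1 = (0.129)(1.473915) + (0.5766) = 0.766735.
Therefore gamma(1) = 0.7667 (to 4 decimal places).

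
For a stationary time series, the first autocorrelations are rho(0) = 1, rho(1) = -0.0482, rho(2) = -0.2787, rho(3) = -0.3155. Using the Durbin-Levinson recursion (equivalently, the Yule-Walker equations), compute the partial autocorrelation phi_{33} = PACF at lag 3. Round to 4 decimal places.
\phi_{33} = -0.3770

The PACF at lag k is phi_{kk}, the last component of the solution
to the Yule-Walker system G_k phi = r_k where
  (G_k)_{ij} = rho(|i - j|), (r_k)_i = rho(i), i,j = 1..k.
Equivalently, Durbin-Levinson gives phi_{kk} iteratively:
  phi_{11} = rho(1)
  phi_{kk} = [rho(k) - sum_{j=1..k-1} phi_{k-1,j} rho(k-j)]
            / [1 - sum_{j=1..k-1} phi_{k-1,j} rho(j)],
  phi_{k,j} = phi_{k-1,j} - phi_{kk} phi_{k-1,k-j},  j = 1..k-1.
Step k = 1:
  phi_11 = rho(1) = -0.0482.
Step k = 2:
  phi_22 = [rho(2) - phi_11 rho(1)] / [1 - phi_11 rho(1)] = [-0.2787 - (-0.0482)(-0.0482)] / [1 - (-0.0482)(-0.0482)]
         = -0.28102324 / 0.99767676 = -0.281678.
  Update: phi_21 = phi_11 - phi_22 phi_11 = -0.0482 - (-0.281678)(-0.0482) = -0.061777.
Step k = 3:
  phi_33 = [rho(3) - phi_21 rho(2) - phi_22 rho(1)] / [1 - phi_21 rho(1) - phi_22 rho(2)]
    numerator   = -0.3155 - (-0.061777)(-0.2787) - (-0.281678)(-0.0482) = -0.34629407
    denominator = 1 - (-0.061777)(-0.0482) - (-0.281678)(-0.2787) = 0.9185188
  phi_33 = -0.34629407 / 0.9185188 = -0.377.
Therefore phi_{33} = -0.3770.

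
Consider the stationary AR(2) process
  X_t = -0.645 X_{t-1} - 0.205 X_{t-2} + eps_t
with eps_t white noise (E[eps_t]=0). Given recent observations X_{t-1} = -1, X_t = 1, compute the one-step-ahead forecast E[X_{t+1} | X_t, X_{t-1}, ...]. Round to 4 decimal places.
E[X_{t+1} \mid \mathcal F_t] = -0.4400

For an AR(p) model X_t = c + sum_i phi_i X_{t-i} + eps_t, the
one-step-ahead conditional mean is
  E[X_{t+1} | X_t, ...] = c + sum_i phi_i X_{t+1-i}.
Substitute known values:
  E[X_{t+1} | ...] = (-0.645) * (1) + (-0.205) * (-1)
                   = -0.4400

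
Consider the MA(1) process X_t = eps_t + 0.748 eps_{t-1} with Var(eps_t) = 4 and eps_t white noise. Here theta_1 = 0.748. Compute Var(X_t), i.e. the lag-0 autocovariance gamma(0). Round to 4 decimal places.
\gamma(0) = 6.2380

For an MA(q) process X_t = eps_t + sum_i theta_i eps_{t-i} with
Var(eps_t) = sigma^2, the variance is
  gamma(0) = sigma^2 * (1 + sum_i theta_i^2).
  sum_i theta_i^2 = (0.748)^2 = 0.559504.
  gamma(0) = 4 * (1 + 0.559504) = 4 * 1.559504 = 6.238016, which rounds to 6.2380.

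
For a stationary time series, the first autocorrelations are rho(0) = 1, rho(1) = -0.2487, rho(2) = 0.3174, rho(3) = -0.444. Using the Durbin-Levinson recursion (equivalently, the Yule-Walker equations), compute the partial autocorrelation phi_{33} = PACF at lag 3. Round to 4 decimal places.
\phi_{33} = -0.3671

The PACF at lag k is phi_{kk}, the last component of the solution
to the Yule-Walker system G_k phi = r_k where
  (G_k)_{ij} = rho(|i - j|), (r_k)_i = rho(i), i,j = 1..k.
Equivalently, Durbin-Levinson gives phi_{kk} iteratively:
  phi_{11} = rho(1)
  phi_{kk} = [rho(k) - sum_{j=1..k-1} phi_{k-1,j} rho(k-j)]
            / [1 - sum_{j=1..k-1} phi_{k-1,j} rho(j)],
  phi_{k,j} = phi_{k-1,j} - phi_{kk} phi_{k-1,k-j},  j = 1..k-1.
Step k = 1:
  phi_11 = rho(1) = -0.2487.
Step k = 2:
  phi_22 = [rho(2) - phi_11 rho(1)] / [1 - phi_11 rho(1)] = [0.3174 - (-0.2487)(-0.2487)] / [1 - (-0.2487)(-0.2487)]
         = 0.25554831 / 0.93814831 = 0.272396.
  Update: phi_21 = phi_11 - phi_22 phi_11 = -0.2487 - (0.272396)(-0.2487) = -0.180955.
Step k = 3:
  phi_33 = [rho(3) - phi_21 rho(2) - phi_22 rho(1)] / [1 - phi_21 rho(1) - phi_22 rho(2)]
    numerator   = -0.444 - (-0.180955)(0.3174) - (0.272396)(-0.2487) = -0.31881988
    denominator = 1 - (-0.180955)(-0.2487) - (0.272396)(0.3174) = 0.86853785
  phi_33 = -0.31881988 / 0.86853785 = -0.3671.
Therefore phi_{33} = -0.3671.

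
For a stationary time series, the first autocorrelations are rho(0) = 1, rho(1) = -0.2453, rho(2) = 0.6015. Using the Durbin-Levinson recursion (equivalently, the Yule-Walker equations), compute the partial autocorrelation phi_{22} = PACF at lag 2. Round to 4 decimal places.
\phi_{22} = 0.5760

The PACF at lag k is phi_{kk}, the last component of the solution
to the Yule-Walker system G_k phi = r_k where
  (G_k)_{ij} = rho(|i - j|), (r_k)_i = rho(i), i,j = 1..k.
Equivalently, Durbin-Levinson gives phi_{kk} iteratively:
  phi_{11} = rho(1)
  phi_{kk} = [rho(k) - sum_{j=1..k-1} phi_{k-1,j} rho(k-j)]
            / [1 - sum_{j=1..k-1} phi_{k-1,j} rho(j)],
  phi_{k,j} = phi_{k-1,j} - phi_{kk} phi_{k-1,k-j},  j = 1..k-1.
Step k = 1:
  phi_11 = rho(1) = -0.2453.
Step k = 2:
  phi_22 = [rho(2) - phi_11 rho(1)] / [1 - phi_11 rho(1)] = [0.6015 - (-0.2453)(-0.2453)] / [1 - (-0.2453)(-0.2453)]
         = 0.54132791 / 0.93982791 = 0.576.
Therefore phi_{22} = 0.5760.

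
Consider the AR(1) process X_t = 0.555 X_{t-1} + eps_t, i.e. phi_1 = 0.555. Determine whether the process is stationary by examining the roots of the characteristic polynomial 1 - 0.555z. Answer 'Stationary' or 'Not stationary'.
\text{Stationary}

The AR(p) characteristic polynomial is P(z) = 1 - 0.555z.
Stationarity requires all roots to lie outside the unit circle, i.e. |z| > 1 for every root.
This is linear in z: 1 + (-0.555) z = 0  =>  z = -1/(-0.555) = 1.801802,  |z| = 1.801802.
Moduli of all roots: 1.8018.
All moduli strictly greater than 1? Yes.
Verdict: Stationary.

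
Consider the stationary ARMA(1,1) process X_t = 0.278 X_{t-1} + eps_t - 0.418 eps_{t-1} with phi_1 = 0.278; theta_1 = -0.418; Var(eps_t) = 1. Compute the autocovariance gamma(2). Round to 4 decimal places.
\gamma(2) = -0.0373

Multiply the model equation by X_{t-k} and take expectations. With theta_0 = psi_0 = 1 and psi_j the MA(infinity) weights, this gives
  gamma(k) - sum_i phi_i gamma(k-i) = c_k,
  c_k = sigma^2 * sum_{j=k..q} theta_j psi_{j-k}   (c_k = 0 for k > q),
using gamma(-m) = gamma(m).
psi-weights needed (psi_j = theta_j + sum_i phi_i psi_{j-i}):
  psi_1 = theta_1 + phi_1 = -0.418 + (0.278) = -0.14
Right-hand sides:
  c_0 = sigma^2 (1 + theta_1 psi_1) = 1 * (1 + (-0.418)(-0.14)) = 1 * 1.05852 = 1.05852
  c_1 = sigma^2 theta_1 = 1 * (-0.418) = -0.418
  c_2 = 0
Equations for k = 0 and k = 1 (AR order 1):
  gamma(0) = phi_1 gamma(1) + c_0
  gamma(1) = phi_1 gamma(0) + c_1
Substituting the second into the first: gamma(0) (1 - phi_1^2) = c_0 + phi_1 c_1, so
  gamma(0) = (c_0 + phi_1 c_1) / (1 - phi_1^2) = (1.05852 + (0.278)(-0.418)) / (1 - (0.278)^2) = 0.942316 / 0.922716 = 1.021242.
  gamma(1) = phi_1 gamma(0) + c_1 = (0.278)(1.021242) + (-0.418) = -0.134095.
For k = 2 (> q): gamma(2) = phi_1 gamma(1) = (0.278)(-0.134095) = -0.037278.
Therefore gamma(2) = -0.0373 (to 4 decimal places).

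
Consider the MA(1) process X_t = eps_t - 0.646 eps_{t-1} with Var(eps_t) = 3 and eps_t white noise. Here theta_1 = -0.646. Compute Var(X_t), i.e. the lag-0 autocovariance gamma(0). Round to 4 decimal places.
\gamma(0) = 4.2519

For an MA(q) process X_t = eps_t + sum_i theta_i eps_{t-i} with
Var(eps_t) = sigma^2, the variance is
  gamma(0) = sigma^2 * (1 + sum_i theta_i^2).
  sum_i theta_i^2 = (-0.646)^2 = 0.417316.
  gamma(0) = 3 * (1 + 0.417316) = 3 * 1.417316 = 4.251948, which rounds to 4.2519.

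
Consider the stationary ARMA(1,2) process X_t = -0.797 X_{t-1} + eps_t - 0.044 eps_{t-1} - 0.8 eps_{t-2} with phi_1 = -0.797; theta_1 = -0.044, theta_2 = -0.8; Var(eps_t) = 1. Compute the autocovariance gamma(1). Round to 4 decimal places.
\gamma(1) = -0.7687

Multiply the model equation by X_{t-k} and take expectations. With theta_0 = psi_0 = 1 and psi_j the MA(infinity) weights, this gives
  gamma(k) - sum_i phi_i gamma(k-i) = c_k,
  c_k = sigma^2 * sum_{j=k..q} theta_j psi_{j-k}   (c_k = 0 for k > q),
using gamma(-m) = gamma(m).
psi-weights needed (psi_j = theta_j + sum_i phi_i psi_{j-i}):
  psi_1 = theta_1 + phi_1 = -0.044 + (-0.797) = -0.841
  psi_2 = theta_2 + phi_1 psi_1 = -0.8 + (-0.797)(-0.841) = -0.129723
Right-hand sides:
  c_0 = sigma^2 (1 + theta_1 psi_1 + theta_2 psi_2) = 1 * (1 + (-0.044)(-0.841) + (-0.8)(-0.129723)) = 1 * 1.140782 = 1.140782
  c_1 = sigma^2 (theta_1 + theta_2 psi_1) = 1 * (-0.044 + (-0.8)(-0.841)) = 0.6288
  c_2 = sigma^2 theta_2 = 1 * (-0.8) = -0.8
Equations for k = 0 and k = 1 (AR order 1):
  gamma(0) = phi_1 gamma(1) + c_0
  gamma(1) = phi_1 gamma(0) + c_1
Substituting the second into the first: gamma(0) (1 - phi_1^2) = c_0 + phi_1 c_1, so
  gamma(0) = (c_0 + phi_1 c_1) / (1 - phi_1^2) = (1.140782 + (-0.797)(0.6288)) / (1 - (-0.797)^2) = 0.639629 / 0.364791 = 1.753412.
  gamma(1) = phi_1 gamma(0) + c_1 = (-0.797)(1.753412) + (0.6288) = -0.768669.
Therefore gamma(1) = -0.7687 (to 4 decimal places).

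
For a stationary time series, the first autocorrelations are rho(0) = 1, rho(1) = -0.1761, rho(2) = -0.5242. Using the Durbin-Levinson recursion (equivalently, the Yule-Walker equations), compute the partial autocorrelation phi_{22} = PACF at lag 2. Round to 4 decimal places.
\phi_{22} = -0.5730

The PACF at lag k is phi_{kk}, the last component of the solution
to the Yule-Walker system G_k phi = r_k where
  (G_k)_{ij} = rho(|i - j|), (r_k)_i = rho(i), i,j = 1..k.
Equivalently, Durbin-Levinson gives phi_{kk} iteratively:
  phi_{11} = rho(1)
  phi_{kk} = [rho(k) - sum_{j=1..k-1} phi_{k-1,j} rho(k-j)]
            / [1 - sum_{j=1..k-1} phi_{k-1,j} rho(j)],
  phi_{k,j} = phi_{k-1,j} - phi_{kk} phi_{k-1,k-j},  j = 1..k-1.
Step k = 1:
  phi_11 = rho(1) = -0.1761.
Step k = 2:
  phi_22 = [rho(2) - phi_11 rho(1)] / [1 - phi_11 rho(1)] = [-0.5242 - (-0.1761)(-0.1761)] / [1 - (-0.1761)(-0.1761)]
         = -0.55521121 / 0.96898879 = -0.573.
Therefore phi_{22} = -0.5730.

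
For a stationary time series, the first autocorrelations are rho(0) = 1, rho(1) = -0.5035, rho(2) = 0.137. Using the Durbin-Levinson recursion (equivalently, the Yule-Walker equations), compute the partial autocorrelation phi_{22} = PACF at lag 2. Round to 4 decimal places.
\phi_{22} = -0.1561

The PACF at lag k is phi_{kk}, the last component of the solution
to the Yule-Walker system G_k phi = r_k where
  (G_k)_{ij} = rho(|i - j|), (r_k)_i = rho(i), i,j = 1..k.
Equivalently, Durbin-Levinson gives phi_{kk} iteratively:
  phi_{11} = rho(1)
  phi_{kk} = [rho(k) - sum_{j=1..k-1} phi_{k-1,j} rho(k-j)]
            / [1 - sum_{j=1..k-1} phi_{k-1,j} rho(j)],
  phi_{k,j} = phi_{k-1,j} - phi_{kk} phi_{k-1,k-j},  j = 1..k-1.
Step k = 1:
  phi_11 = rho(1) = -0.5035.
Step k = 2:
  phi_22 = [rho(2) - phi_11 rho(1)] / [1 - phi_11 rho(1)] = [0.137 - (-0.5035)(-0.5035)] / [1 - (-0.5035)(-0.5035)]
         = -0.11651225 / 0.74648775 = -0.1561.
Therefore phi_{22} = -0.1561.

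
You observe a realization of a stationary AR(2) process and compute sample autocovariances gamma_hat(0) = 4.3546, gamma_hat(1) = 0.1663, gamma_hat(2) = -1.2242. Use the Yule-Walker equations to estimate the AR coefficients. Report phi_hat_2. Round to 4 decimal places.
\hat\phi_{2} = -0.2830

The Yule-Walker equations for an AR(p) process read, in matrix form,
  Gamma_p phi = r_p,   with   (Gamma_p)_{ij} = gamma(|i - j|),
                       (r_p)_i = gamma(i),   i,j = 1..p.
Substitute the sample gammas (Toeplitz matrix and right-hand side of size 2):
  Gamma_p = [[4.3546, 0.1663], [0.1663, 4.3546]]
  r_p     = [0.1663, -1.2242]
Written out:
  4.3546 phi_1 + 0.1663 phi_2 = 0.1663
  0.1663 phi_1 + 4.3546 phi_2 = -1.2242
Solve by Cramer's rule:
  det = gamma(0)^2 - gamma(1)^2 = (4.3546)^2 - (0.1663)^2 = 18.96254116 - 0.02765569 = 18.93488547
  phi_hat_1 = [gamma(1) gamma(0) - gamma(1) gamma(2)] / det = [(0.1663)(4.3546) - (0.1663)(-1.2242)] / 18.93488547 = 0.92775444 / 18.93488547 = 0.049
  phi_hat_2 = [gamma(0) gamma(2) - gamma(1)^2] / det = [(4.3546)(-1.2242) - (0.1663)^2] / 18.93488547 = -5.35855701 / 18.93488547 = -0.283
So phi_hat = [0.0490, -0.2830].
Therefore phi_hat_2 = -0.2830.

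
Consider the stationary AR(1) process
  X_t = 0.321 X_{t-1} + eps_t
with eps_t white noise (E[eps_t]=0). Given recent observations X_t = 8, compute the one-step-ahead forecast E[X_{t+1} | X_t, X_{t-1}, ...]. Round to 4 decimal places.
E[X_{t+1} \mid \mathcal F_t] = 2.5680

For an AR(p) model X_t = c + sum_i phi_i X_{t-i} + eps_t, the
one-step-ahead conditional mean is
  E[X_{t+1} | X_t, ...] = c + sum_i phi_i X_{t+1-i}.
Substitute known values:
  E[X_{t+1} | ...] = (0.321) * (8)
                   = 2.5680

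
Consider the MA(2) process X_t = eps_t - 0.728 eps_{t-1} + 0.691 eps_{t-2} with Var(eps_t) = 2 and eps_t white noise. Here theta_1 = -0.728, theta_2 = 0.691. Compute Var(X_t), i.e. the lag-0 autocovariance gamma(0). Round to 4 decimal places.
\gamma(0) = 4.0149

For an MA(q) process X_t = eps_t + sum_i theta_i eps_{t-i} with
Var(eps_t) = sigma^2, the variance is
  gamma(0) = sigma^2 * (1 + sum_i theta_i^2).
  sum_i theta_i^2 = (-0.728)^2 + (0.691)^2 = 0.529984 + 0.477481 = 1.007465.
  gamma(0) = 2 * (1 + 1.007465) = 2 * 2.007465 = 4.01493, which rounds to 4.0149.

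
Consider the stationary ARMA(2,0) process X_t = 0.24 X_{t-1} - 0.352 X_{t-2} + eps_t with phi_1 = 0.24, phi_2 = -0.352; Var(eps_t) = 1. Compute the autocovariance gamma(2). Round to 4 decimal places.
\gamma(2) = -0.3646

Multiply the model equation by X_{t-k} and take expectations. With theta_0 = psi_0 = 1 and psi_j the MA(infinity) weights, this gives
  gamma(k) - sum_i phi_i gamma(k-i) = c_k,
  c_k = sigma^2 * sum_{j=k..q} theta_j psi_{j-k}   (c_k = 0 for k > q),
using gamma(-m) = gamma(m).
Pure AR (q = 0): c_0 = sigma^2 = 1, c_k = 0 for k >= 1.
Equations for k = 0, 1, 2 (AR order 2, c_2 = 0):
  (E0) gamma(0) = phi_1 gamma(1) + phi_2 gamma(2) + c_0
  (E1) gamma(1) = phi_1 gamma(0) + phi_2 gamma(1) + c_1
  (E2) gamma(2) = phi_1 gamma(1) + phi_2 gamma(0)
From (E1): gamma(1) = A gamma(0) + B with
  A = phi_1 / (1 - phi_2) = 0.24 / 1.352 = 0.177515,   B = c_1 / (1 - phi_2) = 0 / 1.352 = 0.
Insert (E2) into (E0): gamma(0) (1 - phi_2^2) = phi_1 (1 + phi_2) gamma(1) + c_0.
  phi_1 (1 + phi_2) = (0.24)(0.648) = 0.15552,   1 - phi_2^2 = 0.876096.
Replace gamma(1) by A gamma(0) + B and collect gamma(0):
  gamma(0) [0.876096 - (0.15552)(0.177515)] = c_0 = 1
  gamma(0) * 0.848489 = 1
  gamma(0) = 1 / 0.848489 = 1.178566.
  gamma(1) = A gamma(0) = (0.177515)(1.178566) = 0.209213.
  gamma(2) = phi_1 gamma(1) + phi_2 gamma(0) = (0.24)(0.209213) + (-0.352)(1.178566) = -0.364644.
Therefore gamma(2) = -0.3646 (to 4 decimal places).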